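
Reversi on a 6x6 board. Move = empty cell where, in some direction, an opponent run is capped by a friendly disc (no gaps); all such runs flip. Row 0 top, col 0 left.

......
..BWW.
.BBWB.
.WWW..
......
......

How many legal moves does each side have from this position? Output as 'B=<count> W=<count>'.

Answer: B=9 W=9

Derivation:
-- B to move --
(0,2): flips 1 -> legal
(0,3): no bracket -> illegal
(0,4): flips 2 -> legal
(0,5): no bracket -> illegal
(1,5): flips 2 -> legal
(2,0): no bracket -> illegal
(2,5): no bracket -> illegal
(3,0): no bracket -> illegal
(3,4): flips 1 -> legal
(4,0): flips 1 -> legal
(4,1): flips 1 -> legal
(4,2): flips 2 -> legal
(4,3): flips 1 -> legal
(4,4): flips 1 -> legal
B mobility = 9
-- W to move --
(0,1): flips 1 -> legal
(0,2): flips 2 -> legal
(0,3): no bracket -> illegal
(1,0): flips 1 -> legal
(1,1): flips 3 -> legal
(1,5): flips 1 -> legal
(2,0): flips 2 -> legal
(2,5): flips 1 -> legal
(3,0): no bracket -> illegal
(3,4): flips 1 -> legal
(3,5): flips 1 -> legal
W mobility = 9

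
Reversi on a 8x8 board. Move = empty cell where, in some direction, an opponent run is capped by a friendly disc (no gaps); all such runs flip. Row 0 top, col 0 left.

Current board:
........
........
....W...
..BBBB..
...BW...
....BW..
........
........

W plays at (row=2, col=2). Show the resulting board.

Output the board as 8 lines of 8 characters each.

Answer: ........
........
..W.W...
..BWBB..
...BW...
....BW..
........
........

Derivation:
Place W at (2,2); scan 8 dirs for brackets.
Dir NW: first cell '.' (not opp) -> no flip
Dir N: first cell '.' (not opp) -> no flip
Dir NE: first cell '.' (not opp) -> no flip
Dir W: first cell '.' (not opp) -> no flip
Dir E: first cell '.' (not opp) -> no flip
Dir SW: first cell '.' (not opp) -> no flip
Dir S: opp run (3,2), next='.' -> no flip
Dir SE: opp run (3,3) capped by W -> flip
All flips: (3,3)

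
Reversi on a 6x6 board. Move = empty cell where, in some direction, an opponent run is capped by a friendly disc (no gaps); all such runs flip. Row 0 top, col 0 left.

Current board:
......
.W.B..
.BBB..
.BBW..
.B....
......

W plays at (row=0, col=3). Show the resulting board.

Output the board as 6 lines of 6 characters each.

Place W at (0,3); scan 8 dirs for brackets.
Dir NW: edge -> no flip
Dir N: edge -> no flip
Dir NE: edge -> no flip
Dir W: first cell '.' (not opp) -> no flip
Dir E: first cell '.' (not opp) -> no flip
Dir SW: first cell '.' (not opp) -> no flip
Dir S: opp run (1,3) (2,3) capped by W -> flip
Dir SE: first cell '.' (not opp) -> no flip
All flips: (1,3) (2,3)

Answer: ...W..
.W.W..
.BBW..
.BBW..
.B....
......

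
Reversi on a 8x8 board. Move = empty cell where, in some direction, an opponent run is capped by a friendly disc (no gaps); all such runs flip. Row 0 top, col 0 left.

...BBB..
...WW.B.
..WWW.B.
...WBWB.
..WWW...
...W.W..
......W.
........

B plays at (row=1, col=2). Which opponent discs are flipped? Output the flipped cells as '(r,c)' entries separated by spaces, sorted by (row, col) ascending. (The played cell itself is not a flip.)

Answer: (2,3)

Derivation:
Dir NW: first cell '.' (not opp) -> no flip
Dir N: first cell '.' (not opp) -> no flip
Dir NE: first cell 'B' (not opp) -> no flip
Dir W: first cell '.' (not opp) -> no flip
Dir E: opp run (1,3) (1,4), next='.' -> no flip
Dir SW: first cell '.' (not opp) -> no flip
Dir S: opp run (2,2), next='.' -> no flip
Dir SE: opp run (2,3) capped by B -> flip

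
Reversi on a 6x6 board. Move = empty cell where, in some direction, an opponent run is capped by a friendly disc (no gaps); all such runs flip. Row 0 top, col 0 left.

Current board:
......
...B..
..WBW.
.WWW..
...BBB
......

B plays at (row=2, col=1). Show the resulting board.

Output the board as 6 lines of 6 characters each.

Place B at (2,1); scan 8 dirs for brackets.
Dir NW: first cell '.' (not opp) -> no flip
Dir N: first cell '.' (not opp) -> no flip
Dir NE: first cell '.' (not opp) -> no flip
Dir W: first cell '.' (not opp) -> no flip
Dir E: opp run (2,2) capped by B -> flip
Dir SW: first cell '.' (not opp) -> no flip
Dir S: opp run (3,1), next='.' -> no flip
Dir SE: opp run (3,2) capped by B -> flip
All flips: (2,2) (3,2)

Answer: ......
...B..
.BBBW.
.WBW..
...BBB
......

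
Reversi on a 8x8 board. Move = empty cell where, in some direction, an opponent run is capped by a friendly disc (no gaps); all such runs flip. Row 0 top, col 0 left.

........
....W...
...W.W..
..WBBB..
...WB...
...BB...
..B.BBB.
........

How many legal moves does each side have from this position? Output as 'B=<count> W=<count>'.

Answer: B=8 W=4

Derivation:
-- B to move --
(0,3): no bracket -> illegal
(0,4): no bracket -> illegal
(0,5): no bracket -> illegal
(1,2): flips 1 -> legal
(1,3): flips 1 -> legal
(1,5): flips 1 -> legal
(1,6): flips 1 -> legal
(2,1): flips 2 -> legal
(2,2): no bracket -> illegal
(2,4): no bracket -> illegal
(2,6): no bracket -> illegal
(3,1): flips 1 -> legal
(3,6): no bracket -> illegal
(4,1): no bracket -> illegal
(4,2): flips 1 -> legal
(5,2): flips 1 -> legal
B mobility = 8
-- W to move --
(2,2): no bracket -> illegal
(2,4): no bracket -> illegal
(2,6): no bracket -> illegal
(3,6): flips 3 -> legal
(4,2): no bracket -> illegal
(4,5): flips 3 -> legal
(4,6): no bracket -> illegal
(5,1): no bracket -> illegal
(5,2): no bracket -> illegal
(5,5): no bracket -> illegal
(5,6): no bracket -> illegal
(5,7): no bracket -> illegal
(6,1): no bracket -> illegal
(6,3): flips 1 -> legal
(6,7): no bracket -> illegal
(7,1): no bracket -> illegal
(7,2): no bracket -> illegal
(7,3): no bracket -> illegal
(7,4): no bracket -> illegal
(7,5): no bracket -> illegal
(7,6): flips 2 -> legal
(7,7): no bracket -> illegal
W mobility = 4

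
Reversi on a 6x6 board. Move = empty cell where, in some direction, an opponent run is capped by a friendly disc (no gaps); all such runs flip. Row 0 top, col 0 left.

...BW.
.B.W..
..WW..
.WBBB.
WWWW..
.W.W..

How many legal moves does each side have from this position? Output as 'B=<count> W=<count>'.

Answer: B=7 W=8

Derivation:
-- B to move --
(0,2): no bracket -> illegal
(0,5): flips 1 -> legal
(1,2): flips 2 -> legal
(1,4): flips 1 -> legal
(1,5): no bracket -> illegal
(2,0): no bracket -> illegal
(2,1): no bracket -> illegal
(2,4): no bracket -> illegal
(3,0): flips 1 -> legal
(4,4): no bracket -> illegal
(5,0): flips 1 -> legal
(5,2): flips 2 -> legal
(5,4): flips 1 -> legal
B mobility = 7
-- W to move --
(0,0): flips 1 -> legal
(0,1): no bracket -> illegal
(0,2): flips 1 -> legal
(1,0): no bracket -> illegal
(1,2): no bracket -> illegal
(1,4): no bracket -> illegal
(2,0): no bracket -> illegal
(2,1): flips 1 -> legal
(2,4): flips 1 -> legal
(2,5): flips 1 -> legal
(3,5): flips 3 -> legal
(4,4): flips 1 -> legal
(4,5): flips 1 -> legal
W mobility = 8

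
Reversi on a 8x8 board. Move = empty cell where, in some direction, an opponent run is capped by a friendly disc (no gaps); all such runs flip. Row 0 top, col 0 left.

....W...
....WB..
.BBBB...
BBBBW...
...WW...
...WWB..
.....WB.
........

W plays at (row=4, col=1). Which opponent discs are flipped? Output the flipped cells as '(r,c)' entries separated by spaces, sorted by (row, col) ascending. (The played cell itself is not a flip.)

Dir NW: opp run (3,0), next=edge -> no flip
Dir N: opp run (3,1) (2,1), next='.' -> no flip
Dir NE: opp run (3,2) (2,3) capped by W -> flip
Dir W: first cell '.' (not opp) -> no flip
Dir E: first cell '.' (not opp) -> no flip
Dir SW: first cell '.' (not opp) -> no flip
Dir S: first cell '.' (not opp) -> no flip
Dir SE: first cell '.' (not opp) -> no flip

Answer: (2,3) (3,2)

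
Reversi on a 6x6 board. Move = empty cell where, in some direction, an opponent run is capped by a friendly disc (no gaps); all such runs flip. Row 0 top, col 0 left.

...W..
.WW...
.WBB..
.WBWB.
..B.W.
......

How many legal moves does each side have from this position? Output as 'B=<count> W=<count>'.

Answer: B=11 W=8

Derivation:
-- B to move --
(0,0): flips 1 -> legal
(0,1): flips 1 -> legal
(0,2): flips 1 -> legal
(0,4): no bracket -> illegal
(1,0): flips 1 -> legal
(1,3): no bracket -> illegal
(1,4): no bracket -> illegal
(2,0): flips 2 -> legal
(2,4): flips 1 -> legal
(3,0): flips 1 -> legal
(3,5): no bracket -> illegal
(4,0): flips 1 -> legal
(4,1): no bracket -> illegal
(4,3): flips 1 -> legal
(4,5): no bracket -> illegal
(5,3): no bracket -> illegal
(5,4): flips 1 -> legal
(5,5): flips 2 -> legal
B mobility = 11
-- W to move --
(1,3): flips 2 -> legal
(1,4): no bracket -> illegal
(2,4): flips 3 -> legal
(2,5): no bracket -> illegal
(3,5): flips 1 -> legal
(4,1): no bracket -> illegal
(4,3): flips 1 -> legal
(4,5): flips 2 -> legal
(5,1): flips 1 -> legal
(5,2): flips 3 -> legal
(5,3): flips 1 -> legal
W mobility = 8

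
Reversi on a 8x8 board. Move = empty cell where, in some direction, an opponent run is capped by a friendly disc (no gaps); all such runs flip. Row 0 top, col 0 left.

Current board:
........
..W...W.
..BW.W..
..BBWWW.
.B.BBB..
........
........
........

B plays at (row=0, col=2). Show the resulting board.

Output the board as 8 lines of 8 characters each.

Answer: ..B.....
..B...W.
..BW.W..
..BBWWW.
.B.BBB..
........
........
........

Derivation:
Place B at (0,2); scan 8 dirs for brackets.
Dir NW: edge -> no flip
Dir N: edge -> no flip
Dir NE: edge -> no flip
Dir W: first cell '.' (not opp) -> no flip
Dir E: first cell '.' (not opp) -> no flip
Dir SW: first cell '.' (not opp) -> no flip
Dir S: opp run (1,2) capped by B -> flip
Dir SE: first cell '.' (not opp) -> no flip
All flips: (1,2)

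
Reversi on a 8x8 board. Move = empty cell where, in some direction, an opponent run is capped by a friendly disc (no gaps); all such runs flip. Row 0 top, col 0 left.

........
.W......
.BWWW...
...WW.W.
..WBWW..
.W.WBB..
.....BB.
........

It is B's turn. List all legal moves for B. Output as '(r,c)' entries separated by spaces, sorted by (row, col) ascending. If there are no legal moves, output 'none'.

(0,0): flips 4 -> legal
(0,1): flips 1 -> legal
(0,2): no bracket -> illegal
(1,0): no bracket -> illegal
(1,2): no bracket -> illegal
(1,3): flips 2 -> legal
(1,4): flips 3 -> legal
(1,5): no bracket -> illegal
(2,0): no bracket -> illegal
(2,5): flips 4 -> legal
(2,6): no bracket -> illegal
(2,7): flips 2 -> legal
(3,1): no bracket -> illegal
(3,2): no bracket -> illegal
(3,5): flips 1 -> legal
(3,7): no bracket -> illegal
(4,0): no bracket -> illegal
(4,1): flips 1 -> legal
(4,6): flips 2 -> legal
(4,7): no bracket -> illegal
(5,0): no bracket -> illegal
(5,2): flips 1 -> legal
(5,6): no bracket -> illegal
(6,0): no bracket -> illegal
(6,1): no bracket -> illegal
(6,2): no bracket -> illegal
(6,3): flips 1 -> legal
(6,4): no bracket -> illegal

Answer: (0,0) (0,1) (1,3) (1,4) (2,5) (2,7) (3,5) (4,1) (4,6) (5,2) (6,3)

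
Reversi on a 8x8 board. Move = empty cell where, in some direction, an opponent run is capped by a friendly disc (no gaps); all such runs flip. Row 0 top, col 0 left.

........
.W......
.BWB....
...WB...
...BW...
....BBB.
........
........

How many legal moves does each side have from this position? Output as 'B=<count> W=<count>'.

Answer: B=4 W=9

Derivation:
-- B to move --
(0,0): flips 4 -> legal
(0,1): flips 1 -> legal
(0,2): no bracket -> illegal
(1,0): no bracket -> illegal
(1,2): no bracket -> illegal
(1,3): no bracket -> illegal
(2,0): no bracket -> illegal
(2,4): no bracket -> illegal
(3,1): no bracket -> illegal
(3,2): flips 1 -> legal
(3,5): no bracket -> illegal
(4,2): no bracket -> illegal
(4,5): flips 1 -> legal
(5,3): no bracket -> illegal
B mobility = 4
-- W to move --
(1,0): no bracket -> illegal
(1,2): no bracket -> illegal
(1,3): flips 1 -> legal
(1,4): no bracket -> illegal
(2,0): flips 1 -> legal
(2,4): flips 2 -> legal
(2,5): no bracket -> illegal
(3,0): no bracket -> illegal
(3,1): flips 1 -> legal
(3,2): no bracket -> illegal
(3,5): flips 1 -> legal
(4,2): flips 1 -> legal
(4,5): no bracket -> illegal
(4,6): no bracket -> illegal
(4,7): no bracket -> illegal
(5,2): no bracket -> illegal
(5,3): flips 1 -> legal
(5,7): no bracket -> illegal
(6,3): no bracket -> illegal
(6,4): flips 1 -> legal
(6,5): no bracket -> illegal
(6,6): flips 1 -> legal
(6,7): no bracket -> illegal
W mobility = 9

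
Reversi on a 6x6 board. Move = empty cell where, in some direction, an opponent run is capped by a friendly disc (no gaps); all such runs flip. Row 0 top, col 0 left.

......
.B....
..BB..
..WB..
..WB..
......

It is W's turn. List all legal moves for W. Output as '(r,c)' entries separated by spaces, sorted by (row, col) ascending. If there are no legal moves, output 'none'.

Answer: (1,2) (1,4) (2,4) (3,4) (4,4) (5,4)

Derivation:
(0,0): no bracket -> illegal
(0,1): no bracket -> illegal
(0,2): no bracket -> illegal
(1,0): no bracket -> illegal
(1,2): flips 1 -> legal
(1,3): no bracket -> illegal
(1,4): flips 1 -> legal
(2,0): no bracket -> illegal
(2,1): no bracket -> illegal
(2,4): flips 1 -> legal
(3,1): no bracket -> illegal
(3,4): flips 1 -> legal
(4,4): flips 1 -> legal
(5,2): no bracket -> illegal
(5,3): no bracket -> illegal
(5,4): flips 1 -> legal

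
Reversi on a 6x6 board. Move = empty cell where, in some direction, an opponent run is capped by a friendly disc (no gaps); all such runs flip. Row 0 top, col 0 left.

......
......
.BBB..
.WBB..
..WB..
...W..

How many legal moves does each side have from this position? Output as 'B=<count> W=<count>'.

Answer: B=5 W=6

Derivation:
-- B to move --
(2,0): no bracket -> illegal
(3,0): flips 1 -> legal
(4,0): flips 1 -> legal
(4,1): flips 2 -> legal
(4,4): no bracket -> illegal
(5,1): flips 1 -> legal
(5,2): flips 1 -> legal
(5,4): no bracket -> illegal
B mobility = 5
-- W to move --
(1,0): no bracket -> illegal
(1,1): flips 1 -> legal
(1,2): flips 2 -> legal
(1,3): flips 4 -> legal
(1,4): no bracket -> illegal
(2,0): no bracket -> illegal
(2,4): flips 1 -> legal
(3,0): no bracket -> illegal
(3,4): flips 2 -> legal
(4,1): no bracket -> illegal
(4,4): flips 1 -> legal
(5,2): no bracket -> illegal
(5,4): no bracket -> illegal
W mobility = 6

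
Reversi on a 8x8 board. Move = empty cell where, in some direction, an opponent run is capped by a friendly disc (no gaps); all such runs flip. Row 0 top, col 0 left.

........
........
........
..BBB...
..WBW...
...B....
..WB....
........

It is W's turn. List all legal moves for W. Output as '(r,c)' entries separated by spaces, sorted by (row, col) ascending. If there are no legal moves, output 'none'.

(2,1): no bracket -> illegal
(2,2): flips 2 -> legal
(2,3): no bracket -> illegal
(2,4): flips 2 -> legal
(2,5): no bracket -> illegal
(3,1): no bracket -> illegal
(3,5): no bracket -> illegal
(4,1): no bracket -> illegal
(4,5): no bracket -> illegal
(5,2): no bracket -> illegal
(5,4): no bracket -> illegal
(6,4): flips 2 -> legal
(7,2): no bracket -> illegal
(7,3): no bracket -> illegal
(7,4): no bracket -> illegal

Answer: (2,2) (2,4) (6,4)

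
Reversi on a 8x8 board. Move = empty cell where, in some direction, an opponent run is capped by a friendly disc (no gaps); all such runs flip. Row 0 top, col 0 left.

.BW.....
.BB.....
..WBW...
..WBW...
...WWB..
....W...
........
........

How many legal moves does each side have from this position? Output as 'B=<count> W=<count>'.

Answer: B=11 W=8

Derivation:
-- B to move --
(0,3): flips 1 -> legal
(1,3): no bracket -> illegal
(1,4): no bracket -> illegal
(1,5): flips 1 -> legal
(2,1): flips 1 -> legal
(2,5): flips 1 -> legal
(3,1): flips 1 -> legal
(3,5): flips 1 -> legal
(4,1): flips 1 -> legal
(4,2): flips 4 -> legal
(5,2): no bracket -> illegal
(5,3): flips 1 -> legal
(5,5): flips 1 -> legal
(6,3): flips 1 -> legal
(6,4): no bracket -> illegal
(6,5): no bracket -> illegal
B mobility = 11
-- W to move --
(0,0): flips 2 -> legal
(0,3): no bracket -> illegal
(1,0): no bracket -> illegal
(1,3): flips 2 -> legal
(1,4): flips 1 -> legal
(2,0): flips 1 -> legal
(2,1): no bracket -> illegal
(3,5): no bracket -> illegal
(3,6): flips 1 -> legal
(4,2): flips 1 -> legal
(4,6): flips 1 -> legal
(5,5): no bracket -> illegal
(5,6): flips 1 -> legal
W mobility = 8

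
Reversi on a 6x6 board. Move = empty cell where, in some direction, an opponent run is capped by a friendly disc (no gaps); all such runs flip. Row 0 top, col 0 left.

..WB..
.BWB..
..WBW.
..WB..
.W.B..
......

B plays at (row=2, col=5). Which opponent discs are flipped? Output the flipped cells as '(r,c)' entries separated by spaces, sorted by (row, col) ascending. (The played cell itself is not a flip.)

Dir NW: first cell '.' (not opp) -> no flip
Dir N: first cell '.' (not opp) -> no flip
Dir NE: edge -> no flip
Dir W: opp run (2,4) capped by B -> flip
Dir E: edge -> no flip
Dir SW: first cell '.' (not opp) -> no flip
Dir S: first cell '.' (not opp) -> no flip
Dir SE: edge -> no flip

Answer: (2,4)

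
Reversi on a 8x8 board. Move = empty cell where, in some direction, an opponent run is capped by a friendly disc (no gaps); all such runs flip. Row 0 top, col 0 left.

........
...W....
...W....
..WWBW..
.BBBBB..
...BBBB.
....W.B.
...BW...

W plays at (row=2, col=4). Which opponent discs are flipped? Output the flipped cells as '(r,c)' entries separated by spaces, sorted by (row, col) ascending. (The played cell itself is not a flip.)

Answer: (3,4) (4,4) (5,4)

Derivation:
Dir NW: first cell 'W' (not opp) -> no flip
Dir N: first cell '.' (not opp) -> no flip
Dir NE: first cell '.' (not opp) -> no flip
Dir W: first cell 'W' (not opp) -> no flip
Dir E: first cell '.' (not opp) -> no flip
Dir SW: first cell 'W' (not opp) -> no flip
Dir S: opp run (3,4) (4,4) (5,4) capped by W -> flip
Dir SE: first cell 'W' (not opp) -> no flip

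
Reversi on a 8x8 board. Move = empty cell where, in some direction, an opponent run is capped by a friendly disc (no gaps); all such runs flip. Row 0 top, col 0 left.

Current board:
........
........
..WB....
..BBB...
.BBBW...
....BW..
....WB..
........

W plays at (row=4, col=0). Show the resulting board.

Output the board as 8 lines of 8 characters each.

Place W at (4,0); scan 8 dirs for brackets.
Dir NW: edge -> no flip
Dir N: first cell '.' (not opp) -> no flip
Dir NE: first cell '.' (not opp) -> no flip
Dir W: edge -> no flip
Dir E: opp run (4,1) (4,2) (4,3) capped by W -> flip
Dir SW: edge -> no flip
Dir S: first cell '.' (not opp) -> no flip
Dir SE: first cell '.' (not opp) -> no flip
All flips: (4,1) (4,2) (4,3)

Answer: ........
........
..WB....
..BBB...
WWWWW...
....BW..
....WB..
........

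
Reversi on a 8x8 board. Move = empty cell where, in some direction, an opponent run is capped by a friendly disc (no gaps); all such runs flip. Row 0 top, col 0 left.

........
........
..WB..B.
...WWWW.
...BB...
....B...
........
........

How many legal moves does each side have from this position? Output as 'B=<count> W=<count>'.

-- B to move --
(1,1): flips 2 -> legal
(1,2): no bracket -> illegal
(1,3): no bracket -> illegal
(2,1): flips 1 -> legal
(2,4): flips 1 -> legal
(2,5): flips 1 -> legal
(2,7): no bracket -> illegal
(3,1): no bracket -> illegal
(3,2): no bracket -> illegal
(3,7): no bracket -> illegal
(4,2): no bracket -> illegal
(4,5): flips 1 -> legal
(4,6): flips 1 -> legal
(4,7): no bracket -> illegal
B mobility = 6
-- W to move --
(1,2): flips 1 -> legal
(1,3): flips 1 -> legal
(1,4): no bracket -> illegal
(1,5): no bracket -> illegal
(1,6): flips 1 -> legal
(1,7): flips 1 -> legal
(2,4): flips 1 -> legal
(2,5): no bracket -> illegal
(2,7): no bracket -> illegal
(3,2): no bracket -> illegal
(3,7): no bracket -> illegal
(4,2): no bracket -> illegal
(4,5): no bracket -> illegal
(5,2): flips 1 -> legal
(5,3): flips 2 -> legal
(5,5): flips 1 -> legal
(6,3): no bracket -> illegal
(6,4): flips 2 -> legal
(6,5): no bracket -> illegal
W mobility = 9

Answer: B=6 W=9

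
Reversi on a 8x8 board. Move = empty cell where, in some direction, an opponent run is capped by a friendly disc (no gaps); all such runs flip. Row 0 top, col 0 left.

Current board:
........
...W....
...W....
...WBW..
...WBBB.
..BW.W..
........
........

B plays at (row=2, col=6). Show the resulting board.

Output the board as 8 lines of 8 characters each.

Answer: ........
...W....
...W..B.
...WBB..
...WBBB.
..BW.W..
........
........

Derivation:
Place B at (2,6); scan 8 dirs for brackets.
Dir NW: first cell '.' (not opp) -> no flip
Dir N: first cell '.' (not opp) -> no flip
Dir NE: first cell '.' (not opp) -> no flip
Dir W: first cell '.' (not opp) -> no flip
Dir E: first cell '.' (not opp) -> no flip
Dir SW: opp run (3,5) capped by B -> flip
Dir S: first cell '.' (not opp) -> no flip
Dir SE: first cell '.' (not opp) -> no flip
All flips: (3,5)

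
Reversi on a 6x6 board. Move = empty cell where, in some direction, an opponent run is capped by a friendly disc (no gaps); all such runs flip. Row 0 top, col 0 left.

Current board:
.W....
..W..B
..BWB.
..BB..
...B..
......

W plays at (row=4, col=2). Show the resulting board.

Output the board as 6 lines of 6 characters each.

Place W at (4,2); scan 8 dirs for brackets.
Dir NW: first cell '.' (not opp) -> no flip
Dir N: opp run (3,2) (2,2) capped by W -> flip
Dir NE: opp run (3,3) (2,4) (1,5), next=edge -> no flip
Dir W: first cell '.' (not opp) -> no flip
Dir E: opp run (4,3), next='.' -> no flip
Dir SW: first cell '.' (not opp) -> no flip
Dir S: first cell '.' (not opp) -> no flip
Dir SE: first cell '.' (not opp) -> no flip
All flips: (2,2) (3,2)

Answer: .W....
..W..B
..WWB.
..WB..
..WB..
......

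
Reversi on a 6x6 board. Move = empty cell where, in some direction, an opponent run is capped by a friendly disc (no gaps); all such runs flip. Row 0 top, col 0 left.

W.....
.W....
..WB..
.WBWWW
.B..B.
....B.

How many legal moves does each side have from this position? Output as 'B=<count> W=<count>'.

Answer: B=6 W=7

Derivation:
-- B to move --
(0,1): no bracket -> illegal
(0,2): no bracket -> illegal
(1,0): no bracket -> illegal
(1,2): flips 1 -> legal
(1,3): no bracket -> illegal
(2,0): no bracket -> illegal
(2,1): flips 2 -> legal
(2,4): flips 1 -> legal
(2,5): no bracket -> illegal
(3,0): flips 1 -> legal
(4,0): no bracket -> illegal
(4,2): no bracket -> illegal
(4,3): flips 1 -> legal
(4,5): flips 1 -> legal
B mobility = 6
-- W to move --
(1,2): flips 1 -> legal
(1,3): flips 1 -> legal
(1,4): no bracket -> illegal
(2,1): no bracket -> illegal
(2,4): flips 1 -> legal
(3,0): no bracket -> illegal
(4,0): no bracket -> illegal
(4,2): flips 1 -> legal
(4,3): no bracket -> illegal
(4,5): no bracket -> illegal
(5,0): no bracket -> illegal
(5,1): flips 1 -> legal
(5,2): no bracket -> illegal
(5,3): flips 1 -> legal
(5,5): flips 1 -> legal
W mobility = 7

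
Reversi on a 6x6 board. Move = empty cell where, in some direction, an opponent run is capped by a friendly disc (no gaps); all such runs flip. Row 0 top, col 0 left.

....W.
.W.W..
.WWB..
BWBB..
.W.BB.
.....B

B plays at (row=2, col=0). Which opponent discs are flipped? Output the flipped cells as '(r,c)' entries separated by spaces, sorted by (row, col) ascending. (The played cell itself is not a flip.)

Dir NW: edge -> no flip
Dir N: first cell '.' (not opp) -> no flip
Dir NE: opp run (1,1), next='.' -> no flip
Dir W: edge -> no flip
Dir E: opp run (2,1) (2,2) capped by B -> flip
Dir SW: edge -> no flip
Dir S: first cell 'B' (not opp) -> no flip
Dir SE: opp run (3,1), next='.' -> no flip

Answer: (2,1) (2,2)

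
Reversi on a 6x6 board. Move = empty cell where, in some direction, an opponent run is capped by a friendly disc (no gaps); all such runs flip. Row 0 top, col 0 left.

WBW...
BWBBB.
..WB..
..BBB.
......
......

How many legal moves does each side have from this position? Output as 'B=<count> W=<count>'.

-- B to move --
(0,3): flips 1 -> legal
(2,0): no bracket -> illegal
(2,1): flips 2 -> legal
(3,1): flips 1 -> legal
B mobility = 3
-- W to move --
(0,3): no bracket -> illegal
(0,4): flips 1 -> legal
(0,5): no bracket -> illegal
(1,5): flips 3 -> legal
(2,0): flips 1 -> legal
(2,1): no bracket -> illegal
(2,4): flips 2 -> legal
(2,5): no bracket -> illegal
(3,1): no bracket -> illegal
(3,5): no bracket -> illegal
(4,1): no bracket -> illegal
(4,2): flips 1 -> legal
(4,3): no bracket -> illegal
(4,4): flips 1 -> legal
(4,5): no bracket -> illegal
W mobility = 6

Answer: B=3 W=6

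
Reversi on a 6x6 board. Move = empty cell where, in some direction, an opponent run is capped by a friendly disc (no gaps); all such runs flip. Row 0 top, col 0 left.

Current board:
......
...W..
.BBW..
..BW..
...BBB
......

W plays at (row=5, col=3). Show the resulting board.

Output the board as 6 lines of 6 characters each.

Place W at (5,3); scan 8 dirs for brackets.
Dir NW: first cell '.' (not opp) -> no flip
Dir N: opp run (4,3) capped by W -> flip
Dir NE: opp run (4,4), next='.' -> no flip
Dir W: first cell '.' (not opp) -> no flip
Dir E: first cell '.' (not opp) -> no flip
Dir SW: edge -> no flip
Dir S: edge -> no flip
Dir SE: edge -> no flip
All flips: (4,3)

Answer: ......
...W..
.BBW..
..BW..
...WBB
...W..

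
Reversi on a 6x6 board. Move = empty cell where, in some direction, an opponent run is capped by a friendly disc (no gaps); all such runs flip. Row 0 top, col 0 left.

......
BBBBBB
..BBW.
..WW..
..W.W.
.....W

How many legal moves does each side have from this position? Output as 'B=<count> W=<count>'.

-- B to move --
(2,1): no bracket -> illegal
(2,5): flips 1 -> legal
(3,1): no bracket -> illegal
(3,4): flips 1 -> legal
(3,5): flips 1 -> legal
(4,1): flips 1 -> legal
(4,3): flips 1 -> legal
(4,5): no bracket -> illegal
(5,1): flips 3 -> legal
(5,2): flips 2 -> legal
(5,3): no bracket -> illegal
(5,4): no bracket -> illegal
B mobility = 7
-- W to move --
(0,0): flips 2 -> legal
(0,1): no bracket -> illegal
(0,2): flips 3 -> legal
(0,3): flips 2 -> legal
(0,4): flips 1 -> legal
(0,5): flips 2 -> legal
(2,0): no bracket -> illegal
(2,1): flips 2 -> legal
(2,5): no bracket -> illegal
(3,1): no bracket -> illegal
(3,4): no bracket -> illegal
W mobility = 6

Answer: B=7 W=6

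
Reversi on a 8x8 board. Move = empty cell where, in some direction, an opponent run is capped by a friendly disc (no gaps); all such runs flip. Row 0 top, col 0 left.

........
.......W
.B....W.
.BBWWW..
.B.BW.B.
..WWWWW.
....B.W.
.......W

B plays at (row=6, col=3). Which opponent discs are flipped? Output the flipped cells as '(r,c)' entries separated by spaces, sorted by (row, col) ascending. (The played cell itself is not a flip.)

Answer: (5,2) (5,3)

Derivation:
Dir NW: opp run (5,2) capped by B -> flip
Dir N: opp run (5,3) capped by B -> flip
Dir NE: opp run (5,4), next='.' -> no flip
Dir W: first cell '.' (not opp) -> no flip
Dir E: first cell 'B' (not opp) -> no flip
Dir SW: first cell '.' (not opp) -> no flip
Dir S: first cell '.' (not opp) -> no flip
Dir SE: first cell '.' (not opp) -> no flip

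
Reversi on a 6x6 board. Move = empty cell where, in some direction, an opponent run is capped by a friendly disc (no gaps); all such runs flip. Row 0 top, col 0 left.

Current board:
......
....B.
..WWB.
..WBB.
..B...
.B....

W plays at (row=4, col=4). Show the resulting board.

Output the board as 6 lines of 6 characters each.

Place W at (4,4); scan 8 dirs for brackets.
Dir NW: opp run (3,3) capped by W -> flip
Dir N: opp run (3,4) (2,4) (1,4), next='.' -> no flip
Dir NE: first cell '.' (not opp) -> no flip
Dir W: first cell '.' (not opp) -> no flip
Dir E: first cell '.' (not opp) -> no flip
Dir SW: first cell '.' (not opp) -> no flip
Dir S: first cell '.' (not opp) -> no flip
Dir SE: first cell '.' (not opp) -> no flip
All flips: (3,3)

Answer: ......
....B.
..WWB.
..WWB.
..B.W.
.B....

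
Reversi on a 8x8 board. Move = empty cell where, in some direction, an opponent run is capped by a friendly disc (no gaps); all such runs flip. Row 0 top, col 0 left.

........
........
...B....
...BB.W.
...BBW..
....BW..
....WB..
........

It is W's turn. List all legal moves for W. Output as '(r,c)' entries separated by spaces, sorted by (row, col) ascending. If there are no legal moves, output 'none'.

(1,2): flips 2 -> legal
(1,3): no bracket -> illegal
(1,4): no bracket -> illegal
(2,2): flips 2 -> legal
(2,4): flips 3 -> legal
(2,5): no bracket -> illegal
(3,2): no bracket -> illegal
(3,5): no bracket -> illegal
(4,2): flips 2 -> legal
(5,2): no bracket -> illegal
(5,3): flips 1 -> legal
(5,6): no bracket -> illegal
(6,3): flips 1 -> legal
(6,6): flips 1 -> legal
(7,4): no bracket -> illegal
(7,5): flips 1 -> legal
(7,6): no bracket -> illegal

Answer: (1,2) (2,2) (2,4) (4,2) (5,3) (6,3) (6,6) (7,5)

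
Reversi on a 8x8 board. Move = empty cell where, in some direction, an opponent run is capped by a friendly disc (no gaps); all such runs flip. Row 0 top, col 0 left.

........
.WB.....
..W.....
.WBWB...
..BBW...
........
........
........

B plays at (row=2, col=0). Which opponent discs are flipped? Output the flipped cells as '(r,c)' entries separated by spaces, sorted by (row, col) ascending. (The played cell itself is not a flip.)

Dir NW: edge -> no flip
Dir N: first cell '.' (not opp) -> no flip
Dir NE: opp run (1,1), next='.' -> no flip
Dir W: edge -> no flip
Dir E: first cell '.' (not opp) -> no flip
Dir SW: edge -> no flip
Dir S: first cell '.' (not opp) -> no flip
Dir SE: opp run (3,1) capped by B -> flip

Answer: (3,1)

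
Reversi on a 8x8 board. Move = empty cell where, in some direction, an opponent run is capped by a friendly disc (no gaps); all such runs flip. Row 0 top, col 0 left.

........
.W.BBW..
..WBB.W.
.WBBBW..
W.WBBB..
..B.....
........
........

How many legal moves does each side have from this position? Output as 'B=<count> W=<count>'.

Answer: B=12 W=8

Derivation:
-- B to move --
(0,0): flips 2 -> legal
(0,1): no bracket -> illegal
(0,2): no bracket -> illegal
(0,4): no bracket -> illegal
(0,5): no bracket -> illegal
(0,6): flips 1 -> legal
(1,0): no bracket -> illegal
(1,2): flips 1 -> legal
(1,6): flips 1 -> legal
(1,7): flips 2 -> legal
(2,0): no bracket -> illegal
(2,1): flips 1 -> legal
(2,5): flips 1 -> legal
(2,7): no bracket -> illegal
(3,0): flips 1 -> legal
(3,6): flips 1 -> legal
(3,7): no bracket -> illegal
(4,1): flips 1 -> legal
(4,6): flips 1 -> legal
(5,0): no bracket -> illegal
(5,1): flips 1 -> legal
(5,3): no bracket -> illegal
B mobility = 12
-- W to move --
(0,2): flips 2 -> legal
(0,3): no bracket -> illegal
(0,4): flips 1 -> legal
(0,5): no bracket -> illegal
(1,2): flips 2 -> legal
(2,1): no bracket -> illegal
(2,5): flips 2 -> legal
(3,6): no bracket -> illegal
(4,1): no bracket -> illegal
(4,6): flips 3 -> legal
(5,1): no bracket -> illegal
(5,3): flips 1 -> legal
(5,4): no bracket -> illegal
(5,5): flips 3 -> legal
(5,6): no bracket -> illegal
(6,1): no bracket -> illegal
(6,2): flips 1 -> legal
(6,3): no bracket -> illegal
W mobility = 8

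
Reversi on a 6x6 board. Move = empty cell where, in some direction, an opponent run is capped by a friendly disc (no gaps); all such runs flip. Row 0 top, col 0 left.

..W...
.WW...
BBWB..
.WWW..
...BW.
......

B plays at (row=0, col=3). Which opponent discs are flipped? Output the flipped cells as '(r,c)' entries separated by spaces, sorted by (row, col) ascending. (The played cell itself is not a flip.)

Dir NW: edge -> no flip
Dir N: edge -> no flip
Dir NE: edge -> no flip
Dir W: opp run (0,2), next='.' -> no flip
Dir E: first cell '.' (not opp) -> no flip
Dir SW: opp run (1,2) capped by B -> flip
Dir S: first cell '.' (not opp) -> no flip
Dir SE: first cell '.' (not opp) -> no flip

Answer: (1,2)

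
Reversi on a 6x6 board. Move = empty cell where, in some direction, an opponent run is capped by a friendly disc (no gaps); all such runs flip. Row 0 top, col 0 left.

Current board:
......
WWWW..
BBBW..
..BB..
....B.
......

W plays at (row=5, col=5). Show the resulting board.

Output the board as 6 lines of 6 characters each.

Place W at (5,5); scan 8 dirs for brackets.
Dir NW: opp run (4,4) (3,3) (2,2) capped by W -> flip
Dir N: first cell '.' (not opp) -> no flip
Dir NE: edge -> no flip
Dir W: first cell '.' (not opp) -> no flip
Dir E: edge -> no flip
Dir SW: edge -> no flip
Dir S: edge -> no flip
Dir SE: edge -> no flip
All flips: (2,2) (3,3) (4,4)

Answer: ......
WWWW..
BBWW..
..BW..
....W.
.....W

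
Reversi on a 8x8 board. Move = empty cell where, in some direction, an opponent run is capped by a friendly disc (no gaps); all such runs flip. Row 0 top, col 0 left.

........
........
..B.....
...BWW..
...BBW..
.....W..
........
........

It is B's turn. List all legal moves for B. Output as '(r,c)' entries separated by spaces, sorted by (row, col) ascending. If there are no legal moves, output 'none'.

(2,3): no bracket -> illegal
(2,4): flips 1 -> legal
(2,5): flips 1 -> legal
(2,6): flips 1 -> legal
(3,6): flips 2 -> legal
(4,6): flips 1 -> legal
(5,4): no bracket -> illegal
(5,6): no bracket -> illegal
(6,4): no bracket -> illegal
(6,5): no bracket -> illegal
(6,6): flips 1 -> legal

Answer: (2,4) (2,5) (2,6) (3,6) (4,6) (6,6)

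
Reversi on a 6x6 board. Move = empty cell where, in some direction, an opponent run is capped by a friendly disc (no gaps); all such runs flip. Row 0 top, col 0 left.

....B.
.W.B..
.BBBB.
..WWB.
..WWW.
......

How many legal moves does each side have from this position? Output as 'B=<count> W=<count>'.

Answer: B=9 W=8

Derivation:
-- B to move --
(0,0): flips 1 -> legal
(0,1): flips 1 -> legal
(0,2): no bracket -> illegal
(1,0): no bracket -> illegal
(1,2): no bracket -> illegal
(2,0): no bracket -> illegal
(3,1): flips 2 -> legal
(3,5): no bracket -> illegal
(4,1): flips 1 -> legal
(4,5): no bracket -> illegal
(5,1): flips 2 -> legal
(5,2): flips 3 -> legal
(5,3): flips 2 -> legal
(5,4): flips 3 -> legal
(5,5): flips 2 -> legal
B mobility = 9
-- W to move --
(0,2): no bracket -> illegal
(0,3): flips 2 -> legal
(0,5): no bracket -> illegal
(1,0): flips 1 -> legal
(1,2): flips 1 -> legal
(1,4): flips 3 -> legal
(1,5): flips 1 -> legal
(2,0): no bracket -> illegal
(2,5): flips 1 -> legal
(3,0): no bracket -> illegal
(3,1): flips 1 -> legal
(3,5): flips 1 -> legal
(4,5): no bracket -> illegal
W mobility = 8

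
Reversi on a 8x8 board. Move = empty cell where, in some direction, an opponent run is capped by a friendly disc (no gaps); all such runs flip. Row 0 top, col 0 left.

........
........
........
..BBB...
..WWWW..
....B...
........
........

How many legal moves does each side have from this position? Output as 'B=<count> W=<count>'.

Answer: B=6 W=8

Derivation:
-- B to move --
(3,1): no bracket -> illegal
(3,5): no bracket -> illegal
(3,6): flips 1 -> legal
(4,1): no bracket -> illegal
(4,6): no bracket -> illegal
(5,1): flips 1 -> legal
(5,2): flips 2 -> legal
(5,3): flips 1 -> legal
(5,5): flips 1 -> legal
(5,6): flips 1 -> legal
B mobility = 6
-- W to move --
(2,1): flips 1 -> legal
(2,2): flips 2 -> legal
(2,3): flips 2 -> legal
(2,4): flips 2 -> legal
(2,5): flips 1 -> legal
(3,1): no bracket -> illegal
(3,5): no bracket -> illegal
(4,1): no bracket -> illegal
(5,3): no bracket -> illegal
(5,5): no bracket -> illegal
(6,3): flips 1 -> legal
(6,4): flips 1 -> legal
(6,5): flips 1 -> legal
W mobility = 8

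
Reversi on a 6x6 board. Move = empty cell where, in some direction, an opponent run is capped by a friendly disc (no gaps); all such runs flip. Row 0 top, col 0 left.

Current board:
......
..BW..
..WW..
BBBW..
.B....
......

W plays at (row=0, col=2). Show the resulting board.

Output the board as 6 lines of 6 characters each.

Answer: ..W...
..WW..
..WW..
BBBW..
.B....
......

Derivation:
Place W at (0,2); scan 8 dirs for brackets.
Dir NW: edge -> no flip
Dir N: edge -> no flip
Dir NE: edge -> no flip
Dir W: first cell '.' (not opp) -> no flip
Dir E: first cell '.' (not opp) -> no flip
Dir SW: first cell '.' (not opp) -> no flip
Dir S: opp run (1,2) capped by W -> flip
Dir SE: first cell 'W' (not opp) -> no flip
All flips: (1,2)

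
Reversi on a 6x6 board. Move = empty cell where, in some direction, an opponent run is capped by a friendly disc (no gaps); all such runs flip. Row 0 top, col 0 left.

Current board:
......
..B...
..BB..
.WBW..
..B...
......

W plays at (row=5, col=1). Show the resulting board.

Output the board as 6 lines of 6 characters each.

Place W at (5,1); scan 8 dirs for brackets.
Dir NW: first cell '.' (not opp) -> no flip
Dir N: first cell '.' (not opp) -> no flip
Dir NE: opp run (4,2) capped by W -> flip
Dir W: first cell '.' (not opp) -> no flip
Dir E: first cell '.' (not opp) -> no flip
Dir SW: edge -> no flip
Dir S: edge -> no flip
Dir SE: edge -> no flip
All flips: (4,2)

Answer: ......
..B...
..BB..
.WBW..
..W...
.W....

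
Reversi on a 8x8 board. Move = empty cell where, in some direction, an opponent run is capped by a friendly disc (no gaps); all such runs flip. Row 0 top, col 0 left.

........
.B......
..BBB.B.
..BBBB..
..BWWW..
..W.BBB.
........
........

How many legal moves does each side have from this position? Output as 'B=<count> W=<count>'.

Answer: B=5 W=13

Derivation:
-- B to move --
(3,6): flips 1 -> legal
(4,1): no bracket -> illegal
(4,6): flips 3 -> legal
(5,1): no bracket -> illegal
(5,3): flips 2 -> legal
(6,1): flips 2 -> legal
(6,2): flips 1 -> legal
(6,3): no bracket -> illegal
B mobility = 5
-- W to move --
(0,0): flips 3 -> legal
(0,1): no bracket -> illegal
(0,2): no bracket -> illegal
(1,0): no bracket -> illegal
(1,2): flips 5 -> legal
(1,3): flips 2 -> legal
(1,4): flips 2 -> legal
(1,5): no bracket -> illegal
(1,6): no bracket -> illegal
(1,7): flips 2 -> legal
(2,0): no bracket -> illegal
(2,1): flips 1 -> legal
(2,5): flips 2 -> legal
(2,7): no bracket -> illegal
(3,1): no bracket -> illegal
(3,6): no bracket -> illegal
(3,7): no bracket -> illegal
(4,1): flips 1 -> legal
(4,6): no bracket -> illegal
(4,7): no bracket -> illegal
(5,1): no bracket -> illegal
(5,3): no bracket -> illegal
(5,7): no bracket -> illegal
(6,3): flips 1 -> legal
(6,4): flips 1 -> legal
(6,5): flips 2 -> legal
(6,6): flips 1 -> legal
(6,7): flips 1 -> legal
W mobility = 13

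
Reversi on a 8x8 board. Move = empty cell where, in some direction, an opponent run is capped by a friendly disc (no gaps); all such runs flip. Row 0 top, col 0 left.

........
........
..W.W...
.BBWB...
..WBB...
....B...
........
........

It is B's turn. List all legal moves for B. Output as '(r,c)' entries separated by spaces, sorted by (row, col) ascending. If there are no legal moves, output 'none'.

(1,1): flips 2 -> legal
(1,2): flips 1 -> legal
(1,3): flips 1 -> legal
(1,4): flips 1 -> legal
(1,5): no bracket -> illegal
(2,1): no bracket -> illegal
(2,3): flips 1 -> legal
(2,5): no bracket -> illegal
(3,5): no bracket -> illegal
(4,1): flips 1 -> legal
(5,1): no bracket -> illegal
(5,2): flips 1 -> legal
(5,3): flips 1 -> legal

Answer: (1,1) (1,2) (1,3) (1,4) (2,3) (4,1) (5,2) (5,3)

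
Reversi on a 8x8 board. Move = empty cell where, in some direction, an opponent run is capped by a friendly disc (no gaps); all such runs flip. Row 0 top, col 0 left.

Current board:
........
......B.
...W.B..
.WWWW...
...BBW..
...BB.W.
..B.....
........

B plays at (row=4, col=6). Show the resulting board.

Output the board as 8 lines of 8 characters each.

Place B at (4,6); scan 8 dirs for brackets.
Dir NW: first cell '.' (not opp) -> no flip
Dir N: first cell '.' (not opp) -> no flip
Dir NE: first cell '.' (not opp) -> no flip
Dir W: opp run (4,5) capped by B -> flip
Dir E: first cell '.' (not opp) -> no flip
Dir SW: first cell '.' (not opp) -> no flip
Dir S: opp run (5,6), next='.' -> no flip
Dir SE: first cell '.' (not opp) -> no flip
All flips: (4,5)

Answer: ........
......B.
...W.B..
.WWWW...
...BBBB.
...BB.W.
..B.....
........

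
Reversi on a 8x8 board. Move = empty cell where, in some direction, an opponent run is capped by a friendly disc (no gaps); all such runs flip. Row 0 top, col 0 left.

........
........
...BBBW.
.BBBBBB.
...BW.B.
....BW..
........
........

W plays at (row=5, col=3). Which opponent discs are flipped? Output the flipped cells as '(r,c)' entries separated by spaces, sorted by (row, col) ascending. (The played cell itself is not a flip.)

Dir NW: first cell '.' (not opp) -> no flip
Dir N: opp run (4,3) (3,3) (2,3), next='.' -> no flip
Dir NE: first cell 'W' (not opp) -> no flip
Dir W: first cell '.' (not opp) -> no flip
Dir E: opp run (5,4) capped by W -> flip
Dir SW: first cell '.' (not opp) -> no flip
Dir S: first cell '.' (not opp) -> no flip
Dir SE: first cell '.' (not opp) -> no flip

Answer: (5,4)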